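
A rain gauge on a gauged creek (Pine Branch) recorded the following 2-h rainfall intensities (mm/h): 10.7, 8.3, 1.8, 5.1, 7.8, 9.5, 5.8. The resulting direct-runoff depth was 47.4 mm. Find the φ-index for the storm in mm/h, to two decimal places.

Only the 6 blocks with intensity above φ contribute runoff: 10.7, 8.3, 5.1, 7.8, 9.5, 5.8 mm/h.
Σ(I−φ)·Δt = d  ⇒  (10.7+8.3+5.1+7.8+9.5+5.8 − 6φ)·2 = 47.4
φ = (47.20 − 47.4/2) / 6 = 3.92 mm/h.

φ ≈ 3.92 mm/h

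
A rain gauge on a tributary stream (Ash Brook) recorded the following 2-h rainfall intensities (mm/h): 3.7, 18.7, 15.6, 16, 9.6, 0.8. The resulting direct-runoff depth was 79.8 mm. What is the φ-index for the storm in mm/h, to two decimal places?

Only the 4 blocks with intensity above φ contribute runoff: 18.7, 15.6, 16, 9.6 mm/h.
Σ(I−φ)·Δt = d  ⇒  (18.7+15.6+16+9.6 − 4φ)·2 = 79.8
φ = (59.90 − 79.8/2) / 4 = 5.00 mm/h.

φ ≈ 5.00 mm/h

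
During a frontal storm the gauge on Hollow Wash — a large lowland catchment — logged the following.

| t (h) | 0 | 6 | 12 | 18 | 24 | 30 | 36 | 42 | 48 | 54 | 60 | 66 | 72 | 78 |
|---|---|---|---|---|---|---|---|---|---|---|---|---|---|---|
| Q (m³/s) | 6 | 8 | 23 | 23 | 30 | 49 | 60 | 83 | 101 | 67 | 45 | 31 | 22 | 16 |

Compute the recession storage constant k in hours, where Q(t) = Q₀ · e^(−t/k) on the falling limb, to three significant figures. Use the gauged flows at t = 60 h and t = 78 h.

On the falling limb, Q drops from 45 to 16 m³/s between t = 60 h and t = 78 h (Δt = 18 h).
k = −Δt / ln(Q₂/Q₁) = −18 / ln(16/45) = 17.4 h.

k ≈ 17.4 h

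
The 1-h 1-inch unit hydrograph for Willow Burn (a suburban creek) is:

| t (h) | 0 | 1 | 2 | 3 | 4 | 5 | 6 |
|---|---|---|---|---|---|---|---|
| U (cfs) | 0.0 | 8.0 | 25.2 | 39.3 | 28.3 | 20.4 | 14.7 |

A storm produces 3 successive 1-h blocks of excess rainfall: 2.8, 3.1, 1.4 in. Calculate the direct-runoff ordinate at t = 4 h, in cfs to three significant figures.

Q ≈ 236 cfs

By discrete convolution, Q_j = Σ (P_i / 1 in) · U_{j−i}.
At t = 4 h (j=4): Q = (2.8/1)·28.3 + (3.1/1)·39.3 + (1.4/1)·25.2 = 236 cfs.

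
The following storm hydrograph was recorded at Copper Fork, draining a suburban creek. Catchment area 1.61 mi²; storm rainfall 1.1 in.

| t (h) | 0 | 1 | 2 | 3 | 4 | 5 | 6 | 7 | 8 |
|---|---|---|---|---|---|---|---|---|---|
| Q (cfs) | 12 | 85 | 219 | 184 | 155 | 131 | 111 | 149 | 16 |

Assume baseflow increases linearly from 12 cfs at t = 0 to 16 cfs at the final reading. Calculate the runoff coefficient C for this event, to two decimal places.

ΣQ_DR = 936.0 cfs; V = ΣQ_DR·Δt = 3.370 × 10^6 ft³.
Runoff depth d = V / A = 0.9009 in.
C = d / P = 0.9009 / 1.1 = 0.82.

C ≈ 0.82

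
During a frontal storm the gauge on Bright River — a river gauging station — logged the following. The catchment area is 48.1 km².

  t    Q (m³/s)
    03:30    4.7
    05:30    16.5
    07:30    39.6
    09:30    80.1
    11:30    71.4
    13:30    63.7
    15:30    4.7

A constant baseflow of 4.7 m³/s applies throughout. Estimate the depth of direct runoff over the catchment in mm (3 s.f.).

Direct runoff: 0.0, 11.8, 34.9, 75.4, 66.7, 59.0, 0.0 m³/s; ΣQ_DR = 247.8 m³/s.
V = ΣQ_DR · Δt = 247.8 × 7200 s = 1.784 × 10^6 m³.
Over A = 48.1 km², depth = V / A = 37.1 mm.

d ≈ 37.1 mm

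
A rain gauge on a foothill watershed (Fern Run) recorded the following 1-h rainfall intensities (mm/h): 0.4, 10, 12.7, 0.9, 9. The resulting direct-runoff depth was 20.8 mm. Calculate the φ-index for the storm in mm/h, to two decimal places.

Only the 3 blocks with intensity above φ contribute runoff: 10, 12.7, 9 mm/h.
Σ(I−φ)·Δt = d  ⇒  (10+12.7+9 − 3φ)·1 = 20.8
φ = (31.70 − 20.8/1) / 3 = 3.63 mm/h.

φ ≈ 3.63 mm/h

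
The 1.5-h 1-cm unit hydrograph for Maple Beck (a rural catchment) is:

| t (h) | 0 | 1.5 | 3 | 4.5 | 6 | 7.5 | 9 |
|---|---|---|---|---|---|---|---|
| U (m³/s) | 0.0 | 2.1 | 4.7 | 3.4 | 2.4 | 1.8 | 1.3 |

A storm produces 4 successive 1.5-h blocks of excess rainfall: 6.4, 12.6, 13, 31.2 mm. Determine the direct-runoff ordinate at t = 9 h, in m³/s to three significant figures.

By discrete convolution, Q_j = Σ (P_i / 10 mm) · U_{j−i}.
At t = 9 h (j=6): Q = (6.4/10)·1.3 + (12.6/10)·1.8 + (13/10)·2.4 + (31.2/10)·3.4 = 16.8 m³/s.

Q ≈ 16.8 m³/s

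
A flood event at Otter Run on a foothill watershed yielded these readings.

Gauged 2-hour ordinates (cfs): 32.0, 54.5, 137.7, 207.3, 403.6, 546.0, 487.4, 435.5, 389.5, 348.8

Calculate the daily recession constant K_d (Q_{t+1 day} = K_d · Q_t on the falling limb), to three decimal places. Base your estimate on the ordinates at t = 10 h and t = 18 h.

K_d ≈ 0.261

Between t = 10 h and t = 18 h the flow falls from 546.0 to 348.8 cfs over 4×2 h = 8 h.
Per-interval ratio K = (348.8/546.0)^(1/4) = 0.8940; K_d = K^(24/2) = 0.261.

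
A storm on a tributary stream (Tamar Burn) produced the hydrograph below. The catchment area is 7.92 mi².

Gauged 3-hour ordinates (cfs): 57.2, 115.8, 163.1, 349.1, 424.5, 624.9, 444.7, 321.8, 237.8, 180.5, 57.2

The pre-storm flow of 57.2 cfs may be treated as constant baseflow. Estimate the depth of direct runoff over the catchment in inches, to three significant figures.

d ≈ 1.38 in

Direct runoff: 0.0, 58.6, 105.9, 291.9, 367.3, 567.7, 387.5, 264.6, 180.6, 123.3, 0.0 cfs; ΣQ_DR = 2347 cfs.
V = ΣQ_DR · Δt = 2347 × 10800 s = 2.535 × 10^7 ft³.
Over A = 7.92 mi², depth = V / A = 1.38 in.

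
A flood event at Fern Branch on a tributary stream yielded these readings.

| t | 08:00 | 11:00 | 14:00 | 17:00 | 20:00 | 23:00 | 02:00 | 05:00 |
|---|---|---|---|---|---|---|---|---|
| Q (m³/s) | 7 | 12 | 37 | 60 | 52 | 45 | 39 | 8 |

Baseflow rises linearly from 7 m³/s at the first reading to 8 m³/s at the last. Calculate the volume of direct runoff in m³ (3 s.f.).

Direct-runoff ordinates (Q − Q_b): 0.00, 4.86, 29.71, 52.57, 44.43, 37.29, 31.14, 0.00 m³/s.
ΣQ_DR = 200.0 m³/s.
With Δt = 3 h = 10800 s, V = ΣQ_DR · Δt = 200.0 × 10800 = 2.16 × 10^6 m³.

V ≈ 2.16 × 10^6 m³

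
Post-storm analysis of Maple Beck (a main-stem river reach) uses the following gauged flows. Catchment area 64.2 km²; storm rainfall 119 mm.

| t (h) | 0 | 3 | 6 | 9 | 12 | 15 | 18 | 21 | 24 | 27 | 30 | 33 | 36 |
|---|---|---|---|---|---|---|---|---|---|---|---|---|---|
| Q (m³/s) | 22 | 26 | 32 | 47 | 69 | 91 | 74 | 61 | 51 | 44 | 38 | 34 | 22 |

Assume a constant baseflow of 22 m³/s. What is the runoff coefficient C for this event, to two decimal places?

ΣQ_DR = 325.0 m³/s; V = ΣQ_DR·Δt = 3.510 × 10^6 m³.
Runoff depth d = V / A = 54.67 mm.
C = d / P = 54.67 / 119 = 0.46.

C ≈ 0.46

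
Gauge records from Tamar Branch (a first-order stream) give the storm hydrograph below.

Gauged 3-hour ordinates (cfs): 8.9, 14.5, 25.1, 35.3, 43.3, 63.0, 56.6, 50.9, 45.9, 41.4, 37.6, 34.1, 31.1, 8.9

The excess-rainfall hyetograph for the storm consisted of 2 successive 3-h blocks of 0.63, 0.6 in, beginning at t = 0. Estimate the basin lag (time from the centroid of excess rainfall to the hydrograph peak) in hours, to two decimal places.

t_L ≈ 12.04 h

Centroid of excess rainfall: t_c = Σ P_i·t̄_i / ΣP_i = 2.9634 h (block centres at 1.5, 4.5 h).
Hydrograph peak occurs at t = 15 h, so basin lag t_L = 15 − 2.9634 = 12.04 h.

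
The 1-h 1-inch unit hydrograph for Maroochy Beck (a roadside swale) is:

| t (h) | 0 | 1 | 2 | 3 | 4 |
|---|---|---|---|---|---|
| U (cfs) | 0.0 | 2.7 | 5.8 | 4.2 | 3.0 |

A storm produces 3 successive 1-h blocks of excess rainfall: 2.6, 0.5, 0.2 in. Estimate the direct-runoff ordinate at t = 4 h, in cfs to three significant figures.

Q ≈ 11.1 cfs

By discrete convolution, Q_j = Σ (P_i / 1 in) · U_{j−i}.
At t = 4 h (j=4): Q = (2.6/1)·3.0 + (0.5/1)·4.2 + (0.2/1)·5.8 = 11.1 cfs.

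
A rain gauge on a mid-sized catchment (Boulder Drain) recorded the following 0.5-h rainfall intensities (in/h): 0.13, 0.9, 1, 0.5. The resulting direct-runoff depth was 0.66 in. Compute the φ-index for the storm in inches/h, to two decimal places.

φ ≈ 0.36 in/h

Only the 3 blocks with intensity above φ contribute runoff: 0.9, 1, 0.5 in/h.
Σ(I−φ)·Δt = d  ⇒  (0.9+1+0.5 − 3φ)·0.5 = 0.66
φ = (2.400 − 0.66/0.5) / 3 = 0.36 in/h.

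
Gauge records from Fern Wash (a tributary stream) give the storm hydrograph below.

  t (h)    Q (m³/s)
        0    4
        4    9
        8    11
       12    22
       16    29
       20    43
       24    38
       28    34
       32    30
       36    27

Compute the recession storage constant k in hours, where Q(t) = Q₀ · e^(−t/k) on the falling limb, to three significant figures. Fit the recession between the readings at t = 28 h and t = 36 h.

On the falling limb, Q drops from 34 to 27 m³/s between t = 28 h and t = 36 h (Δt = 8 h).
k = −Δt / ln(Q₂/Q₁) = −8 / ln(27/34) = 34.7 h.

k ≈ 34.7 h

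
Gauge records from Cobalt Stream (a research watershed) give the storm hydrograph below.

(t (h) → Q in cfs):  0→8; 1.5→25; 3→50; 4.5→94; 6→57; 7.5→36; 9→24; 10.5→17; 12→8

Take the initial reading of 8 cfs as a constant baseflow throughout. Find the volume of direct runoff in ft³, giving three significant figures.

Direct-runoff ordinates (Q − Q_b): 0.0, 17.0, 42.0, 86.0, 49.0, 28.0, 16.0, 9.0, 0.0 cfs.
ΣQ_DR = 247.0 cfs.
With Δt = 1.5 h = 5400 s, V = ΣQ_DR · Δt = 247.0 × 5400 = 1.33 × 10^6 ft³.

V ≈ 1.33 × 10^6 ft³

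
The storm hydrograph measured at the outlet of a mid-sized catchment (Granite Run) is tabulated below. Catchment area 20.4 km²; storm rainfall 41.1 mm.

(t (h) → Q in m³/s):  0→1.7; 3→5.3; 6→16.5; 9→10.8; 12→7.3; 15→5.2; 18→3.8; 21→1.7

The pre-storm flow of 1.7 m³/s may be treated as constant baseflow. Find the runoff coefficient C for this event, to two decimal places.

C ≈ 0.50

ΣQ_DR = 38.70 m³/s; V = ΣQ_DR·Δt = 4.180 × 10^5 m³.
Runoff depth d = V / A = 20.49 mm.
C = d / P = 20.49 / 41.1 = 0.50.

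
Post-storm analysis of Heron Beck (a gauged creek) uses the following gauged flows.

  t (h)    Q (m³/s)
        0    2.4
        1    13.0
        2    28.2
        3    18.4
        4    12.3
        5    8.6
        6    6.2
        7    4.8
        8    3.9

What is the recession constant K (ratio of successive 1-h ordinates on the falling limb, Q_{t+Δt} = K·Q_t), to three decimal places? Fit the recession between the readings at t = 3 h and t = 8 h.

K ≈ 0.733

Using the recession-limb readings at t = 3 h and t = 8 h: Q falls from 18.4 to 3.9 m³/s over 5 intervals.
K = (Q₂/Q₁)^(1/5) = (3.9/18.4)^(1/5) = 0.733.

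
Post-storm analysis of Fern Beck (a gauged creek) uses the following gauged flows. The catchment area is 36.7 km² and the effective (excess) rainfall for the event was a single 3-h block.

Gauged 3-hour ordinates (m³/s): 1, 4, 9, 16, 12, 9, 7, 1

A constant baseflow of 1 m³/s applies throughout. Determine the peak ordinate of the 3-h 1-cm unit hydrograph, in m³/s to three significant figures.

Direct runoff: 0.0, 3.0, 8.0, 15.0, 11.0, 8.0, 6.0, 0.0 m³/s; ΣQ_DR = 51.00 m³/s, peak = 15.0 m³/s.
Runoff depth d = ΣQ_DR·Δt / A = 51.00 × 10800 / (36.7 km²) = 15.01 mm.
The 1-cm UH is the DRH scaled by (10 mm)/d, so U_p = 15.0 × 10/15.01 = 9.99 m³/s.

U_p ≈ 9.99 m³/s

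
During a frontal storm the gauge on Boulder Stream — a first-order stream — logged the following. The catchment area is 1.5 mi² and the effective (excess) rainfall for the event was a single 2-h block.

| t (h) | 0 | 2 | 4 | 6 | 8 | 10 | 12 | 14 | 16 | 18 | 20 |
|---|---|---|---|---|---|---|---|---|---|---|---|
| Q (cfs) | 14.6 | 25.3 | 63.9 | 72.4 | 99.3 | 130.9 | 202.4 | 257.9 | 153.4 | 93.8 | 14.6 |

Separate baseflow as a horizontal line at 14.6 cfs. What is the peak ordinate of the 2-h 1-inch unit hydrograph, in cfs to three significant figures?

Direct runoff: 0.0, 10.7, 49.3, 57.8, 84.7, 116.3, 187.8, 243.3, 138.8, 79.2, 0.0 cfs; ΣQ_DR = 967.9 cfs, peak = 243.3 cfs.
Runoff depth d = ΣQ_DR·Δt / A = 967.9 × 7200 / (1.5 mi²) = 2.000 in.
The 1-inch UH is the DRH scaled by (1 in)/d, so U_p = 243.3 × 1/2.000 = 122 cfs.

U_p ≈ 122 cfs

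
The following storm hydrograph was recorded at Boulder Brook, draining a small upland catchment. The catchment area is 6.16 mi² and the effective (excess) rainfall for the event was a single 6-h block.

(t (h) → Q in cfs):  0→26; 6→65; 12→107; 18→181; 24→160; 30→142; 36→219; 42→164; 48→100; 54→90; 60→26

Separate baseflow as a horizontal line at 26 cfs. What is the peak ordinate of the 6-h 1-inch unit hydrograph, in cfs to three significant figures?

Direct runoff: 0.0, 39.0, 81.0, 155.0, 134.0, 116.0, 193.0, 138.0, 74.0, 64.0, 0.0 cfs; ΣQ_DR = 994.0 cfs, peak = 193.0 cfs.
Runoff depth d = ΣQ_DR·Δt / A = 994.0 × 21600 / (6.16 mi²) = 1.500 in.
The 1-inch UH is the DRH scaled by (1 in)/d, so U_p = 193.0 × 1/1.500 = 129 cfs.

U_p ≈ 129 cfs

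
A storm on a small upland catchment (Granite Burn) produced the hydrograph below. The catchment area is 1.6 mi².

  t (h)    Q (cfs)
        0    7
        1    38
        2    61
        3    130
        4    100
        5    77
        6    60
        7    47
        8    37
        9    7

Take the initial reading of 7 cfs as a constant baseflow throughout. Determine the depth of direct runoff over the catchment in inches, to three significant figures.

Direct runoff: 0.0, 31.0, 54.0, 123.0, 93.0, 70.0, 53.0, 40.0, 30.0, 0.0 cfs; ΣQ_DR = 494.0 cfs.
V = ΣQ_DR · Δt = 494.0 × 3600 s = 1.778 × 10^6 ft³.
Over A = 1.6 mi², depth = V / A = 0.478 in.

d ≈ 0.478 in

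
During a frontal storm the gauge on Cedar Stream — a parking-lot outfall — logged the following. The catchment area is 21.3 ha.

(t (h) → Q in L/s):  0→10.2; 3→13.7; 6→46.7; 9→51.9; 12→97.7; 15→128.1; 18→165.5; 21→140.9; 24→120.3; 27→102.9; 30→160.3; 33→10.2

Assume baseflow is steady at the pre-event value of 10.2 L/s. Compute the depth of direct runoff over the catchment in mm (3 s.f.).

d ≈ 47.0 mm

Direct runoff: 0.0, 3.5, 36.5, 41.7, 87.5, 117.9, 155.3, 130.7, 110.1, 92.7, 150.1, 0.0 L/s; ΣQ_DR = 926.0 L/s.
V = ΣQ_DR · Δt = 926.0 × 10800 s = 1.000 × 10^7 L.
Over A = 21.3 ha, depth = V / A = 47.0 mm.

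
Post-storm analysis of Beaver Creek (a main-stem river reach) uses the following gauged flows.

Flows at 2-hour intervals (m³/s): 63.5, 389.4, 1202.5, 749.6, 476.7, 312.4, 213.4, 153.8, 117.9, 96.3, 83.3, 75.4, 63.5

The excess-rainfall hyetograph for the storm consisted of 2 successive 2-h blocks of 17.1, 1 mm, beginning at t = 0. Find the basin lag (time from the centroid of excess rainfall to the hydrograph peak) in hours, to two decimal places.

t_L ≈ 2.89 h

Centroid of excess rainfall: t_c = Σ P_i·t̄_i / ΣP_i = 1.1105 h (block centres at 1, 3 h).
Hydrograph peak occurs at t = 4 h, so basin lag t_L = 4 − 1.1105 = 2.89 h.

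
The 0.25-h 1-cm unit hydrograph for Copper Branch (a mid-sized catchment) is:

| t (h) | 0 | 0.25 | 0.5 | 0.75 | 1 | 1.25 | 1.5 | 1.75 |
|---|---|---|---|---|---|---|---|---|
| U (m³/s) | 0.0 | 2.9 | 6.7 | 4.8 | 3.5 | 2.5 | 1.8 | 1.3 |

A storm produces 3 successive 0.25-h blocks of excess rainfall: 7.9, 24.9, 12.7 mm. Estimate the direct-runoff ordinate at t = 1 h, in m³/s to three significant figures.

By discrete convolution, Q_j = Σ (P_i / 10 mm) · U_{j−i}.
At t = 1 h (j=4): Q = (7.9/10)·3.5 + (24.9/10)·4.8 + (12.7/10)·6.7 = 23.2 m³/s.

Q ≈ 23.2 m³/s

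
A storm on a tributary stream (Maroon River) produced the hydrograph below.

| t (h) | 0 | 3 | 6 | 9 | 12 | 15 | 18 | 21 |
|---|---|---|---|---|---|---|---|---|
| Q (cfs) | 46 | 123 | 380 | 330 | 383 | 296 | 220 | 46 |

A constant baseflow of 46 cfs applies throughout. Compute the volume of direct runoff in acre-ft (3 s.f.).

Direct-runoff ordinates (Q − Q_b): 0.0, 77.0, 334.0, 284.0, 337.0, 250.0, 174.0, 0.0 cfs.
ΣQ_DR = 1456 cfs.
With Δt = 3 h = 10800 s, V = ΣQ_DR · Δt = 1456 × 10800 = 1.57 × 10^7 ft³ = 361 acre-ft.

V ≈ 361 acre-ft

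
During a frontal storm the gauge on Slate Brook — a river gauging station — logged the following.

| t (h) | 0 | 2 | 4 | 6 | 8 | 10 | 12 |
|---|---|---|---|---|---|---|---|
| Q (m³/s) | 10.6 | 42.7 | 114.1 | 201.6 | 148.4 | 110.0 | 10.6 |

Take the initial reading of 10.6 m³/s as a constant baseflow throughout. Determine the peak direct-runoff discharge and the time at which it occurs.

Q_p = 191.0 m³/s at t = 6 h

Subtracting baseflow gives direct-runoff ordinates: 0.0, 32.1, 103.5, 191.0, 137.8, 99.4, 0.0 m³/s.
The maximum is 191.0 m³/s, occurring at the reading for t = 6 h.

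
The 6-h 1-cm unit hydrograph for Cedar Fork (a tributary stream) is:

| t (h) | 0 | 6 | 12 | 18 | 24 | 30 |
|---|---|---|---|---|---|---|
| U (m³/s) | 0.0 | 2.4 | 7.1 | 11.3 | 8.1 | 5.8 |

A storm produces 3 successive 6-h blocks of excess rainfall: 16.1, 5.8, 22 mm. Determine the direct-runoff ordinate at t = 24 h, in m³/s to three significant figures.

Q ≈ 35.2 m³/s

By discrete convolution, Q_j = Σ (P_i / 10 mm) · U_{j−i}.
At t = 24 h (j=4): Q = (16.1/10)·8.1 + (5.8/10)·11.3 + (22/10)·7.1 = 35.2 m³/s.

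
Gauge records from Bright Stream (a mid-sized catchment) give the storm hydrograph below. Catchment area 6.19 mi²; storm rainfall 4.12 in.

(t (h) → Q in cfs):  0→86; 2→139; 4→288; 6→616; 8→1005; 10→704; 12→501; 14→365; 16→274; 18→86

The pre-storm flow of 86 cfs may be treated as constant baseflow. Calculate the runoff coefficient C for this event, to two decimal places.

C ≈ 0.39

ΣQ_DR = 3204 cfs; V = ΣQ_DR·Δt = 2.307 × 10^7 ft³.
Runoff depth d = V / A = 1.604 in.
C = d / P = 1.604 / 4.12 = 0.39.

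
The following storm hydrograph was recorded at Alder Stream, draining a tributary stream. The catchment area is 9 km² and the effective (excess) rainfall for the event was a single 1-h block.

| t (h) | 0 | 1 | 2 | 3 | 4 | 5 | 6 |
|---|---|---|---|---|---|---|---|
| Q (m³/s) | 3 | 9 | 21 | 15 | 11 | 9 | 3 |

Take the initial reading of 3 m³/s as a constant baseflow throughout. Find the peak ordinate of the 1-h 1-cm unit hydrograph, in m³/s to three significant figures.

U_p ≈ 9.00 m³/s

Direct runoff: 0.0, 6.0, 18.0, 12.0, 8.0, 6.0, 0.0 m³/s; ΣQ_DR = 50.00 m³/s, peak = 18.0 m³/s.
Runoff depth d = ΣQ_DR·Δt / A = 50.00 × 3600 / (9 km²) = 20.00 mm.
The 1-cm UH is the DRH scaled by (10 mm)/d, so U_p = 18.0 × 10/20.00 = 9.00 m³/s.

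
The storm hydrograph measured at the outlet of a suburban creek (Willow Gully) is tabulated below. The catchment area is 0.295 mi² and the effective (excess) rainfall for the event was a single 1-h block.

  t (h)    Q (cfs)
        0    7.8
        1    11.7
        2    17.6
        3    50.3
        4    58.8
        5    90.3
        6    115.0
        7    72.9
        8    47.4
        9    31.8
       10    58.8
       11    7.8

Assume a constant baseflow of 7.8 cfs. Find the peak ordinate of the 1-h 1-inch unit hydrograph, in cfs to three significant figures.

Direct runoff: 0.0, 3.9, 9.8, 42.5, 51.0, 82.5, 107.2, 65.1, 39.6, 24.0, 51.0, 0.0 cfs; ΣQ_DR = 476.6 cfs, peak = 107.2 cfs.
Runoff depth d = ΣQ_DR·Δt / A = 476.6 × 3600 / (0.295 mi²) = 2.503 in.
The 1-inch UH is the DRH scaled by (1 in)/d, so U_p = 107.2 × 1/2.503 = 42.8 cfs.

U_p ≈ 42.8 cfs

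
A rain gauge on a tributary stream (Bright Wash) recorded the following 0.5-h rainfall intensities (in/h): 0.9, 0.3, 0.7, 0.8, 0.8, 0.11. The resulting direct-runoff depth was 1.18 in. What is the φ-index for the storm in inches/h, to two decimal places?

φ ≈ 0.23 in/h

Only the 5 blocks with intensity above φ contribute runoff: 0.9, 0.3, 0.7, 0.8, 0.8 in/h.
Σ(I−φ)·Δt = d  ⇒  (0.9+0.3+0.7+0.8+0.8 − 5φ)·0.5 = 1.18
φ = (3.500 − 1.18/0.5) / 5 = 0.23 in/h.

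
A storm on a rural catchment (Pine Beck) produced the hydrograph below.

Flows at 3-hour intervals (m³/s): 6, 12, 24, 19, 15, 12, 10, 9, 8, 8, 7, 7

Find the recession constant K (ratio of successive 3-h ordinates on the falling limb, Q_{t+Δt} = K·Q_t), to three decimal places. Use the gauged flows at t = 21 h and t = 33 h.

Using the recession-limb readings at t = 21 h and t = 33 h: Q falls from 9 to 7 m³/s over 4 intervals.
K = (Q₂/Q₁)^(1/4) = (7/9)^(1/4) = 0.939.

K ≈ 0.939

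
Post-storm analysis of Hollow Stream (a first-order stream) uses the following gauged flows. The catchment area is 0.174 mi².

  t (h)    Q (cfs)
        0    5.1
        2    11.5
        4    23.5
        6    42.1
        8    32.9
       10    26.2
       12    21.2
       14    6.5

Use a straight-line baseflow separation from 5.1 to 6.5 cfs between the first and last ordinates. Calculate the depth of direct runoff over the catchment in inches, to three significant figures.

d ≈ 2.18 in

Direct runoff: 0.00, 6.20, 18.00, 36.40, 27.00, 20.10, 14.90, 0.00 cfs; ΣQ_DR = 122.6 cfs.
V = ΣQ_DR · Δt = 122.6 × 7200 s = 8.827 × 10^5 ft³.
Over A = 0.174 mi², depth = V / A = 2.18 in.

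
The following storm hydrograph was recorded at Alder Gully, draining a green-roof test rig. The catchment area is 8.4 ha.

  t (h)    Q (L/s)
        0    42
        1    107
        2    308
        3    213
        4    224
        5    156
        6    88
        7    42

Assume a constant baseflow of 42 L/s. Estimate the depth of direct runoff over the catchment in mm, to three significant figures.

d ≈ 36.2 mm

Direct runoff: 0.0, 65.0, 266.0, 171.0, 182.0, 114.0, 46.0, 0.0 L/s; ΣQ_DR = 844.0 L/s.
V = ΣQ_DR · Δt = 844.0 × 3600 s = 3.038 × 10^6 L.
Over A = 8.4 ha, depth = V / A = 36.2 mm.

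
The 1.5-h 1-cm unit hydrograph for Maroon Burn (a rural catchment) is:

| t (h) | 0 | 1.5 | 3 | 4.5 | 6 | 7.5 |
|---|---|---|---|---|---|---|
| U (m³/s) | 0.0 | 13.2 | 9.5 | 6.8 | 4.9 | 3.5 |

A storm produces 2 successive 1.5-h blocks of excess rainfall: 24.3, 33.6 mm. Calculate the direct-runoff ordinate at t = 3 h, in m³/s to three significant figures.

Q ≈ 67.4 m³/s

By discrete convolution, Q_j = Σ (P_i / 10 mm) · U_{j−i}.
At t = 3 h (j=2): Q = (24.3/10)·9.5 + (33.6/10)·13.2 = 67.4 m³/s.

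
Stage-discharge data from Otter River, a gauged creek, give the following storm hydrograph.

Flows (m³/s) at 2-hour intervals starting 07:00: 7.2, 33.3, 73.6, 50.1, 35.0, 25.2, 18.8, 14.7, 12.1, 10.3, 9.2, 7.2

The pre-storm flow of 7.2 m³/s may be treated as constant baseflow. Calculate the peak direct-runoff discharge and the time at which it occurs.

Subtracting baseflow gives direct-runoff ordinates: 0.0, 26.1, 66.4, 42.9, 27.8, 18.0, 11.6, 7.5, 4.9, 3.1, 2.0, 0.0 m³/s.
The maximum is 66.4 m³/s, occurring at the reading for t = 11:00.

Q_p = 66.4 m³/s at t = 11:00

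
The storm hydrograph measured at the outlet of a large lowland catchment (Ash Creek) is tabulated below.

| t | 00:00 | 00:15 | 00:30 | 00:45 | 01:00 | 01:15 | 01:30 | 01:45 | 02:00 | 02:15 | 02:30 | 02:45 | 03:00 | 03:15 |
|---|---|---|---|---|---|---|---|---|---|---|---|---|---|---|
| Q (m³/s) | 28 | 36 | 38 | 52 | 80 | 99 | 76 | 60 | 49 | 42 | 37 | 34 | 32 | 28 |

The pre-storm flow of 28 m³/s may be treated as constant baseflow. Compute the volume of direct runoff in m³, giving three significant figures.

V ≈ 2.69 × 10^5 m³

Direct-runoff ordinates (Q − Q_b): 0.0, 8.0, 10.0, 24.0, 52.0, 71.0, 48.0, 32.0, 21.0, 14.0, 9.0, 6.0, 4.0, 0.0 m³/s.
ΣQ_DR = 299.0 m³/s.
With Δt = 0.25 h = 900 s, V = ΣQ_DR · Δt = 299.0 × 900 = 2.69 × 10^5 m³.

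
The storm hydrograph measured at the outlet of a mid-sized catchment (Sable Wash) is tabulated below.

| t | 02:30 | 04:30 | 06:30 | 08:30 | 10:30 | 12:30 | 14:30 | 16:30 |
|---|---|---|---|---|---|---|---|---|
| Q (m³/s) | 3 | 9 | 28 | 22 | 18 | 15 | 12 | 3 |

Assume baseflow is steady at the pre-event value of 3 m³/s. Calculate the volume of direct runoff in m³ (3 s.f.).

V ≈ 6.19 × 10^5 m³

Direct-runoff ordinates (Q − Q_b): 0.0, 6.0, 25.0, 19.0, 15.0, 12.0, 9.0, 0.0 m³/s.
ΣQ_DR = 86.00 m³/s.
With Δt = 2 h = 7200 s, V = ΣQ_DR · Δt = 86.00 × 7200 = 6.19 × 10^5 m³.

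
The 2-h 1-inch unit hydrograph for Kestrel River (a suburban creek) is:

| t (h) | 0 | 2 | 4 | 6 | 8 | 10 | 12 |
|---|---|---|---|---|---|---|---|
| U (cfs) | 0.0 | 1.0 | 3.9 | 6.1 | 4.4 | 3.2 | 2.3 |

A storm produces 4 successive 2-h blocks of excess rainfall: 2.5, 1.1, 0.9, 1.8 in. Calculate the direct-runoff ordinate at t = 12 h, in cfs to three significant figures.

Q ≈ 24.2 cfs

By discrete convolution, Q_j = Σ (P_i / 1 in) · U_{j−i}.
At t = 12 h (j=6): Q = (2.5/1)·2.3 + (1.1/1)·3.2 + (0.9/1)·4.4 + (1.8/1)·6.1 = 24.2 cfs.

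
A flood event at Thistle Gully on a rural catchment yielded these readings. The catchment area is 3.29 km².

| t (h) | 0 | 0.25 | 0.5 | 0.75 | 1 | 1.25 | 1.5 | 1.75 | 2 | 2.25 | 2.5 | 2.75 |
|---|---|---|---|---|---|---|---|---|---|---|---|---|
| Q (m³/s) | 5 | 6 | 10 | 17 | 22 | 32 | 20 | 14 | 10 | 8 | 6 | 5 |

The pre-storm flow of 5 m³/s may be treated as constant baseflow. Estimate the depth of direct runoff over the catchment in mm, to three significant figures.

Direct runoff: 0.0, 1.0, 5.0, 12.0, 17.0, 27.0, 15.0, 9.0, 5.0, 3.0, 1.0, 0.0 m³/s; ΣQ_DR = 95.00 m³/s.
V = ΣQ_DR · Δt = 95.00 × 900 s = 85500 m³.
Over A = 3.29 km², depth = V / A = 26.0 mm.

d ≈ 26.0 mm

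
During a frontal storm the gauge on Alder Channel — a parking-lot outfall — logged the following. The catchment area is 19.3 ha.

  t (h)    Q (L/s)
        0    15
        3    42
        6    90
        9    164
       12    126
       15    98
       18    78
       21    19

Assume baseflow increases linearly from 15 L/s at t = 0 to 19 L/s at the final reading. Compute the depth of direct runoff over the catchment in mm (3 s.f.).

Direct runoff: 0.00, 26.43, 73.86, 147.29, 108.71, 80.14, 59.57, 0.00 L/s; ΣQ_DR = 496.0 L/s.
V = ΣQ_DR · Δt = 496.0 × 10800 s = 5.357 × 10^6 L.
Over A = 19.3 ha, depth = V / A = 27.8 mm.

d ≈ 27.8 mm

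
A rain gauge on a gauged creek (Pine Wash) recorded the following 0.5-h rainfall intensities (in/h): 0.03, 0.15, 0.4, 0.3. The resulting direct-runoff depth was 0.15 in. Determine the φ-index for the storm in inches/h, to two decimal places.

φ ≈ 0.20 in/h

Only the 2 blocks with intensity above φ contribute runoff: 0.4, 0.3 in/h.
Σ(I−φ)·Δt = d  ⇒  (0.4+0.3 − 2φ)·0.5 = 0.15
φ = (0.7000 − 0.15/0.5) / 2 = 0.20 in/h.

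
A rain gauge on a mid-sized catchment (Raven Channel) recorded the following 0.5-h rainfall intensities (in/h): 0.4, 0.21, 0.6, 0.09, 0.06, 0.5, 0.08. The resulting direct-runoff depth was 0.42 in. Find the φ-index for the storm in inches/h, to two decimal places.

Only the 3 blocks with intensity above φ contribute runoff: 0.4, 0.6, 0.5 in/h.
Σ(I−φ)·Δt = d  ⇒  (0.4+0.6+0.5 − 3φ)·0.5 = 0.42
φ = (1.500 − 0.42/0.5) / 3 = 0.22 in/h.

φ ≈ 0.22 in/h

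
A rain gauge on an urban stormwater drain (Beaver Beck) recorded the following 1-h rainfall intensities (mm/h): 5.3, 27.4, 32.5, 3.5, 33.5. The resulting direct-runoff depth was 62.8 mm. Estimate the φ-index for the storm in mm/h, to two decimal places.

Only the 3 blocks with intensity above φ contribute runoff: 27.4, 32.5, 33.5 mm/h.
Σ(I−φ)·Δt = d  ⇒  (27.4+32.5+33.5 − 3φ)·1 = 62.8
φ = (93.40 − 62.8/1) / 3 = 10.20 mm/h.

φ ≈ 10.20 mm/h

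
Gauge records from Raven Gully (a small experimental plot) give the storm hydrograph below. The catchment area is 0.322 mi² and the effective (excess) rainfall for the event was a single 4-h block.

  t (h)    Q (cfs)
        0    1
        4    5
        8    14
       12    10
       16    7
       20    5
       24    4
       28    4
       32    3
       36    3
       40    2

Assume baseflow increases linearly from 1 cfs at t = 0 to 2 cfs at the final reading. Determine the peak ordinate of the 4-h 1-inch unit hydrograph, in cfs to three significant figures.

U_p ≈ 16.0 cfs

Direct runoff: 0.00, 3.90, 12.80, 8.70, 5.60, 3.50, 2.40, 2.30, 1.20, 1.10, 0.00 cfs; ΣQ_DR = 41.50 cfs, peak = 12.80 cfs.
Runoff depth d = ΣQ_DR·Δt / A = 41.50 × 14400 / (0.322 mi²) = 0.7989 in.
The 1-inch UH is the DRH scaled by (1 in)/d, so U_p = 12.80 × 1/0.7989 = 16.0 cfs.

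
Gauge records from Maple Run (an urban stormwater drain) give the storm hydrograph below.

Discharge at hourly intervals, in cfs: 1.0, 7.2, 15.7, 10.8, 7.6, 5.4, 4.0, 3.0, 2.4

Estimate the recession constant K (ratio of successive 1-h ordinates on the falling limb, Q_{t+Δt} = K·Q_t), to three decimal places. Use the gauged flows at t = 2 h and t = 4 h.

K ≈ 0.696

Using the recession-limb readings at t = 2 h and t = 4 h: Q falls from 15.7 to 7.6 cfs over 2 intervals.
K = (Q₂/Q₁)^(1/2) = (7.6/15.7)^(1/2) = 0.696.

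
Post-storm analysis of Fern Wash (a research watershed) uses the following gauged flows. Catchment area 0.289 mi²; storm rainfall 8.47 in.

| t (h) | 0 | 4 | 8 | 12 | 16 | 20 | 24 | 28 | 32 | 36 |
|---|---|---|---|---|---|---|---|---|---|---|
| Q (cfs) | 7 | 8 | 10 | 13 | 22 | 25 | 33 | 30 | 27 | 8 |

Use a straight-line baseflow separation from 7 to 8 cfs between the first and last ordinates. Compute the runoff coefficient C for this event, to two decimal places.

C ≈ 0.27

ΣQ_DR = 108.0 cfs; V = ΣQ_DR·Δt = 1.555 × 10^6 ft³.
Runoff depth d = V / A = 2.316 in.
C = d / P = 2.316 / 8.47 = 0.27.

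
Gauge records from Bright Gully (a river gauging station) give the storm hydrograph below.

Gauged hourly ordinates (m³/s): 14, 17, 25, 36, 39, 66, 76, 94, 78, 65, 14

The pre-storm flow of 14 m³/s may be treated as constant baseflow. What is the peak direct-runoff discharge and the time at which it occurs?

Subtracting baseflow gives direct-runoff ordinates: 0.0, 3.0, 11.0, 22.0, 25.0, 52.0, 62.0, 80.0, 64.0, 51.0, 0.0 m³/s.
The maximum is 80.0 m³/s, occurring at the reading for t = 7 h.

Q_p = 80.0 m³/s at t = 7 h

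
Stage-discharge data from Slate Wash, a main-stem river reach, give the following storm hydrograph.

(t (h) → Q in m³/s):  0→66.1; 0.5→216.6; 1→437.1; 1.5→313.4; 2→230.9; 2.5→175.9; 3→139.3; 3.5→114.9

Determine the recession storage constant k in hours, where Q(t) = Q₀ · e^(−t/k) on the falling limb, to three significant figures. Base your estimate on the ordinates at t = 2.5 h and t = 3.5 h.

k ≈ 2.35 h

On the falling limb, Q drops from 175.9 to 114.9 m³/s between t = 2.5 h and t = 3.5 h (Δt = 1 h).
k = −Δt / ln(Q₂/Q₁) = −1 / ln(114.9/175.9) = 2.35 h.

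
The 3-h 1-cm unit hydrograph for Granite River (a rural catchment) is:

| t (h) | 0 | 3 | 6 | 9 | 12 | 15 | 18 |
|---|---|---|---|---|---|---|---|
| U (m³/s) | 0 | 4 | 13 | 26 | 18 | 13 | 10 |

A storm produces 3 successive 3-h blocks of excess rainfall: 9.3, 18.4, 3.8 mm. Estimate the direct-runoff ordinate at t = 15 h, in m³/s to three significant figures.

By discrete convolution, Q_j = Σ (P_i / 10 mm) · U_{j−i}.
At t = 15 h (j=5): Q = (9.3/10)·13 + (18.4/10)·18 + (3.8/10)·26 = 55.1 m³/s.

Q ≈ 55.1 m³/s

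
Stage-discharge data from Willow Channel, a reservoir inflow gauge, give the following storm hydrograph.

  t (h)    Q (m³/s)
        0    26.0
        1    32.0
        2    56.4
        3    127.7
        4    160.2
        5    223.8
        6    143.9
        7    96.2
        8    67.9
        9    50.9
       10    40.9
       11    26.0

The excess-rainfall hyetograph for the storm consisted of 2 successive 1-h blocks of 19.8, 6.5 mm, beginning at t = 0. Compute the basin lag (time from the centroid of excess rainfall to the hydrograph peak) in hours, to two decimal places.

t_L ≈ 4.25 h

Centroid of excess rainfall: t_c = Σ P_i·t̄_i / ΣP_i = 0.7471 h (block centres at 0.5, 1.5 h).
Hydrograph peak occurs at t = 5 h, so basin lag t_L = 5 − 0.7471 = 4.25 h.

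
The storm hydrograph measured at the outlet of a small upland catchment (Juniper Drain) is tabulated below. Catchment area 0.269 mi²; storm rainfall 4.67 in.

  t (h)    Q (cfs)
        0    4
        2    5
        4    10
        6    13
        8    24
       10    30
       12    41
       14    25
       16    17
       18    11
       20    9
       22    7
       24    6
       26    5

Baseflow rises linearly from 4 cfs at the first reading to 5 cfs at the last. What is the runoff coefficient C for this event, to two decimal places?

ΣQ_DR = 144.0 cfs; V = ΣQ_DR·Δt = 1.037 × 10^6 ft³.
Runoff depth d = V / A = 1.659 in.
C = d / P = 1.659 / 4.67 = 0.36.

C ≈ 0.36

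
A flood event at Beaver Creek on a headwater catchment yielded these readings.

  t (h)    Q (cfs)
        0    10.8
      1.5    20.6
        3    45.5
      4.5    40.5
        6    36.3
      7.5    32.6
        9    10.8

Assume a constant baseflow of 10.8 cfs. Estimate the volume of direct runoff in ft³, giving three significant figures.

V ≈ 6.56 × 10^5 ft³

Direct-runoff ordinates (Q − Q_b): 0.0, 9.8, 34.7, 29.7, 25.5, 21.8, 0.0 cfs.
ΣQ_DR = 121.5 cfs.
With Δt = 1.5 h = 5400 s, V = ΣQ_DR · Δt = 121.5 × 5400 = 6.56 × 10^5 ft³.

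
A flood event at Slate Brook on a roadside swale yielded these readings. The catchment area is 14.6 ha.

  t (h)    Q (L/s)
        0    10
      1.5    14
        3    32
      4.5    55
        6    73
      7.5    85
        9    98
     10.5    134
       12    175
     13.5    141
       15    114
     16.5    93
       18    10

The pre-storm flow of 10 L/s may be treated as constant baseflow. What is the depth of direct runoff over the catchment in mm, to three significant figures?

d ≈ 33.4 mm

Direct runoff: 0.0, 4.0, 22.0, 45.0, 63.0, 75.0, 88.0, 124.0, 165.0, 131.0, 104.0, 83.0, 0.0 L/s; ΣQ_DR = 904.0 L/s.
V = ΣQ_DR · Δt = 904.0 × 5400 s = 4.882 × 10^6 L.
Over A = 14.6 ha, depth = V / A = 33.4 mm.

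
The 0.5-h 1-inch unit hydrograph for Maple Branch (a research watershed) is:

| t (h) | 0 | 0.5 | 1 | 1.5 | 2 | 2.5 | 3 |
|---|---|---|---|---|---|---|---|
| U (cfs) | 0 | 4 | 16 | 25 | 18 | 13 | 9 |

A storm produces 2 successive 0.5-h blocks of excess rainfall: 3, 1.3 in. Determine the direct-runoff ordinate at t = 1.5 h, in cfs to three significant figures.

By discrete convolution, Q_j = Σ (P_i / 1 in) · U_{j−i}.
At t = 1.5 h (j=3): Q = (3/1)·25 + (1.3/1)·16 = 95.8 cfs.

Q ≈ 95.8 cfs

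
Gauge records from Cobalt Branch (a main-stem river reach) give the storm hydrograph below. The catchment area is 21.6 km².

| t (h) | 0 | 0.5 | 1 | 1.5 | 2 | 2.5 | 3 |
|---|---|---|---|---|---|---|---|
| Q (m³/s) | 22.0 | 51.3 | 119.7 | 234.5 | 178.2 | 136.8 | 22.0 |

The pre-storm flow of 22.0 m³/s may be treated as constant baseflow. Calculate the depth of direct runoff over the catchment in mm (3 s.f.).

Direct runoff: 0.0, 29.3, 97.7, 212.5, 156.2, 114.8, 0.0 m³/s; ΣQ_DR = 610.5 m³/s.
V = ΣQ_DR · Δt = 610.5 × 1800 s = 1.099 × 10^6 m³.
Over A = 21.6 km², depth = V / A = 50.9 mm.

d ≈ 50.9 mm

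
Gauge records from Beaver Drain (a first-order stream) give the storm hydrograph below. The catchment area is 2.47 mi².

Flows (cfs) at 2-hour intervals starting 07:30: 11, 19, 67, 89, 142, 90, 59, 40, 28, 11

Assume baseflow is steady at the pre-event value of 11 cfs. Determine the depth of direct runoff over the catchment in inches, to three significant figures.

d ≈ 0.560 in

Direct runoff: 0.0, 8.0, 56.0, 78.0, 131.0, 79.0, 48.0, 29.0, 17.0, 0.0 cfs; ΣQ_DR = 446.0 cfs.
V = ΣQ_DR · Δt = 446.0 × 7200 s = 3.211 × 10^6 ft³.
Over A = 2.47 mi², depth = V / A = 0.560 in.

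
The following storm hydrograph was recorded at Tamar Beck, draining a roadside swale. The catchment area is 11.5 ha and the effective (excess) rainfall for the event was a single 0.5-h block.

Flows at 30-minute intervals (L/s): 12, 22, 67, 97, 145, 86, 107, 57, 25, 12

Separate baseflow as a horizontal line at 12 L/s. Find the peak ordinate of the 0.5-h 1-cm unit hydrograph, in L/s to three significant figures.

U_p ≈ 167 L/s

Direct runoff: 0.0, 10.0, 55.0, 85.0, 133.0, 74.0, 95.0, 45.0, 13.0, 0.0 L/s; ΣQ_DR = 510.0 L/s, peak = 133.0 L/s.
Runoff depth d = ΣQ_DR·Δt / A = 510.0 × 1800 / (11.5 ha) = 7.983 mm.
The 1-cm UH is the DRH scaled by (10 mm)/d, so U_p = 133.0 × 10/7.983 = 167 L/s.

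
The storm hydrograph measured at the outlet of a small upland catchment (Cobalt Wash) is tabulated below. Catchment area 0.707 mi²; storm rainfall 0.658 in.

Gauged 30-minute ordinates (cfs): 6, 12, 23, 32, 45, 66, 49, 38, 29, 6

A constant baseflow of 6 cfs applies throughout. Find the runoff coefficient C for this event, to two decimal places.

ΣQ_DR = 246.0 cfs; V = ΣQ_DR·Δt = 4.428 × 10^5 ft³.
Runoff depth d = V / A = 0.2696 in.
C = d / P = 0.2696 / 0.658 = 0.41.

C ≈ 0.41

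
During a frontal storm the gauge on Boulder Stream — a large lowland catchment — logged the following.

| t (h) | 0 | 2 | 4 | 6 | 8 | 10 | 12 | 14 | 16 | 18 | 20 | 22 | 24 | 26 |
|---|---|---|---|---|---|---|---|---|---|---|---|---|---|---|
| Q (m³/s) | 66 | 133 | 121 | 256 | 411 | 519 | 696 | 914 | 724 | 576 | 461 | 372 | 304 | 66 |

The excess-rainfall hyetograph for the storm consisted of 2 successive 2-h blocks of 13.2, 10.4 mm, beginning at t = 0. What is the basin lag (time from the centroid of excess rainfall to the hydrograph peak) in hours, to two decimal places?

t_L ≈ 12.12 h

Centroid of excess rainfall: t_c = Σ P_i·t̄_i / ΣP_i = 1.8814 h (block centres at 1, 3 h).
Hydrograph peak occurs at t = 14 h, so basin lag t_L = 14 − 1.8814 = 12.12 h.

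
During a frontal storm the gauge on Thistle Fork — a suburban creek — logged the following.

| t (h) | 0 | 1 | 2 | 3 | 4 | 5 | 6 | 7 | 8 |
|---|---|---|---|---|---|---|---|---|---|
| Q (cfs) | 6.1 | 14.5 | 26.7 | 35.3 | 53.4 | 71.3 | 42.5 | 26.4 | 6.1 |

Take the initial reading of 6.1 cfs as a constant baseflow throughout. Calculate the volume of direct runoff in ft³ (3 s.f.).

Direct-runoff ordinates (Q − Q_b): 0.0, 8.4, 20.6, 29.2, 47.3, 65.2, 36.4, 20.3, 0.0 cfs.
ΣQ_DR = 227.4 cfs.
With Δt = 1 h = 3600 s, V = ΣQ_DR · Δt = 227.4 × 3600 = 8.19 × 10^5 ft³.

V ≈ 8.19 × 10^5 ft³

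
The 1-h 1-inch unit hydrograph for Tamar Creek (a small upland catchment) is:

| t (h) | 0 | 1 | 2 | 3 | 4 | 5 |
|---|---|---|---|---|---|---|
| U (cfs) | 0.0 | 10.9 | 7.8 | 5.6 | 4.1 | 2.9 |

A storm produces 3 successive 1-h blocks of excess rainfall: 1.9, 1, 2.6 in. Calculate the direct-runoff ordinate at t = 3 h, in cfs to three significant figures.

Q ≈ 46.8 cfs

By discrete convolution, Q_j = Σ (P_i / 1 in) · U_{j−i}.
At t = 3 h (j=3): Q = (1.9/1)·5.6 + (1/1)·7.8 + (2.6/1)·10.9 = 46.8 cfs.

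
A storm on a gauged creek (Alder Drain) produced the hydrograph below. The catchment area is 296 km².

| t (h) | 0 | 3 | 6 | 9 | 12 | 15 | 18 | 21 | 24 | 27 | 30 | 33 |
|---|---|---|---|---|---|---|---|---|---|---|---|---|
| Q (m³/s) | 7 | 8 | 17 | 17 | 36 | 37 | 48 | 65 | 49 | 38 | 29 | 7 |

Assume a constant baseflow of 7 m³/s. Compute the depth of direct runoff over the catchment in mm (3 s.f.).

Direct runoff: 0.0, 1.0, 10.0, 10.0, 29.0, 30.0, 41.0, 58.0, 42.0, 31.0, 22.0, 0.0 m³/s; ΣQ_DR = 274.0 m³/s.
V = ΣQ_DR · Δt = 274.0 × 10800 s = 2.959 × 10^6 m³.
Over A = 296 km², depth = V / A = 10.0 mm.

d ≈ 10.0 mm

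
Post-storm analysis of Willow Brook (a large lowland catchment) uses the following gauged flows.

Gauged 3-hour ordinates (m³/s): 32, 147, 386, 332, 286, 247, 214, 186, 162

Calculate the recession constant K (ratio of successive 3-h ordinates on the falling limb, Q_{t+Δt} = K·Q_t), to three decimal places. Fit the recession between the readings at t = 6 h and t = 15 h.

Using the recession-limb readings at t = 6 h and t = 15 h: Q falls from 386 to 247 m³/s over 3 intervals.
K = (Q₂/Q₁)^(1/3) = (247/386)^(1/3) = 0.862.

K ≈ 0.862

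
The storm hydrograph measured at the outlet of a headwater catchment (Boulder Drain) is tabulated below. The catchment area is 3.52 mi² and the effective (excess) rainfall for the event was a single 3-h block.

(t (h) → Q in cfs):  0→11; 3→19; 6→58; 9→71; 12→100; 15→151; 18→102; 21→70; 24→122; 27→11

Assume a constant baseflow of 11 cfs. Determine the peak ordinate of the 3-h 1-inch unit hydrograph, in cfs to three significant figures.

U_p ≈ 175 cfs

Direct runoff: 0.0, 8.0, 47.0, 60.0, 89.0, 140.0, 91.0, 59.0, 111.0, 0.0 cfs; ΣQ_DR = 605.0 cfs, peak = 140.0 cfs.
Runoff depth d = ΣQ_DR·Δt / A = 605.0 × 10800 / (3.52 mi²) = 0.7990 in.
The 1-inch UH is the DRH scaled by (1 in)/d, so U_p = 140.0 × 1/0.7990 = 175 cfs.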